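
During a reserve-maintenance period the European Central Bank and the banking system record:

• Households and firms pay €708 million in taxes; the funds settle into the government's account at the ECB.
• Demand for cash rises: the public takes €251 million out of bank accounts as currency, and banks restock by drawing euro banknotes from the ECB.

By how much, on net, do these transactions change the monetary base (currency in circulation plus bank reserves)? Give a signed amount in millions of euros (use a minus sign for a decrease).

-€708 million

ECB balance sheet:
  Assets:      no change
  Liabilities: Bank reserves −€959M, Currency in circulation +€251M, Government deposits +€708M
Commercial banking system:
  Assets:      Reserves at CB −€959M
  Liabilities: Checkable deposits −€959M
Monetary base = currency + reserves: +€251M + (−€959M) = -€708 million.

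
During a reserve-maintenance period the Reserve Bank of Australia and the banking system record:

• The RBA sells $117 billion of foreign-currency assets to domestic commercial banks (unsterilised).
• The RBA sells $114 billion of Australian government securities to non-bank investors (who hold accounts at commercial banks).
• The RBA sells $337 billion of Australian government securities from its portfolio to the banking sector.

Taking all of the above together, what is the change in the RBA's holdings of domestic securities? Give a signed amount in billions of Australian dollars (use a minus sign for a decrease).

-$451 billion

FX sale $117 billion: the RBA's securities portfolio is untouched → 0.
Asset sale (to non-banks) $114 billion: securities removed from the RBA's portfolio → −$114B.
OMO sale (to banks) $337 billion: securities removed from the RBA's portfolio → −$337B.
Net: 0 − 114 − 337 = -$451 billion.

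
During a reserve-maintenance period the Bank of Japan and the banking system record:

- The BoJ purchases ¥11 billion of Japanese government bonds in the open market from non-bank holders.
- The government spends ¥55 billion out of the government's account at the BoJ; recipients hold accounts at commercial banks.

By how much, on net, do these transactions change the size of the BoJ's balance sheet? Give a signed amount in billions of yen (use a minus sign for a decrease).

BoJ balance sheet:
  Assets:      Securities +¥11B
  Liabilities: Bank reserves +¥66B, Government deposits −¥55B
Change in total BoJ assets = +¥11 billion.

+¥11 billion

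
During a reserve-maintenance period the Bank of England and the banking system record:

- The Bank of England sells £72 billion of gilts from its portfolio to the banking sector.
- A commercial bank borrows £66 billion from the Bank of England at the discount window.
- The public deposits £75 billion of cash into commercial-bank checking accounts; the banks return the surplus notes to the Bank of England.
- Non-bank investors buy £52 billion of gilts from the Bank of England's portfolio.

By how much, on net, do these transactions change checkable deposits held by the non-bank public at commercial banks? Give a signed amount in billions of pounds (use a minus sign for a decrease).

+£23 billion

Bank of England balance sheet:
  Assets:      Securities −£124B, Loans to banks +£66B
  Liabilities: Bank reserves +£17B, Currency in circulation −£75B
Commercial banking system:
  Assets:      Reserves at CB +£17B, Securities +£72B
  Liabilities: Checkable deposits +£23B, Borrowings from CB +£66B
So the change in checkable deposits held by the non-bank public at commercial banks is +£23 billion.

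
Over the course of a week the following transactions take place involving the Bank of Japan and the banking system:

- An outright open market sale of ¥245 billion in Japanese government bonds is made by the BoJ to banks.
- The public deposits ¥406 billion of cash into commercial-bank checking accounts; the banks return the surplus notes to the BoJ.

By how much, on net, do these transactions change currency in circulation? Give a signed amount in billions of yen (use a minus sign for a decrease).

-¥406 billion

BoJ balance sheet:
  Assets:      Securities −¥245B
  Liabilities: Bank reserves +¥161B, Currency in circulation −¥406B
So the change in currency in circulation is -¥406 billion.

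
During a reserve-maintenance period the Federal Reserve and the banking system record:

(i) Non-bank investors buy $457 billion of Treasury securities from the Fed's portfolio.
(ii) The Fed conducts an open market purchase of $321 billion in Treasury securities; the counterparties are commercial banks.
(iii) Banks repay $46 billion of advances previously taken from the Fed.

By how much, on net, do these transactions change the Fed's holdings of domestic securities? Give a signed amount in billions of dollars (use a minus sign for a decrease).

Asset sale (to non-banks) $457 billion: securities removed from the Fed's portfolio → −$457B.
OMO purchase (from banks) $321 billion: securities added to the Fed's portfolio → +$321B.
Discount-window repayment $46 billion: the Fed's securities portfolio is untouched → 0.
Net: −457 + 321 + 0 = -$136 billion.

-$136 billion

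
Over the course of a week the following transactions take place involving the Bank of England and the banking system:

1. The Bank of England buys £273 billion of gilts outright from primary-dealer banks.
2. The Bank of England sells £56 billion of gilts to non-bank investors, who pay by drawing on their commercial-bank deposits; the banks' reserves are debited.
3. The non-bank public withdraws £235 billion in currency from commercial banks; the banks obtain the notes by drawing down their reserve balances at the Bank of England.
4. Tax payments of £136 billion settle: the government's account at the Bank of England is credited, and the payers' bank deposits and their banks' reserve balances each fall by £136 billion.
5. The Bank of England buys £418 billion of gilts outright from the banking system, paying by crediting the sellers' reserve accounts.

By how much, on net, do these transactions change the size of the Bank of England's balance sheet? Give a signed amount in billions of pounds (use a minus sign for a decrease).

+£635 billion

Bank of England balance sheet:
  Assets:      Securities +£635B
  Liabilities: Bank reserves +£264B, Currency in circulation +£235B, Government deposits +£136B
Change in total Bank of England assets = +£635 billion.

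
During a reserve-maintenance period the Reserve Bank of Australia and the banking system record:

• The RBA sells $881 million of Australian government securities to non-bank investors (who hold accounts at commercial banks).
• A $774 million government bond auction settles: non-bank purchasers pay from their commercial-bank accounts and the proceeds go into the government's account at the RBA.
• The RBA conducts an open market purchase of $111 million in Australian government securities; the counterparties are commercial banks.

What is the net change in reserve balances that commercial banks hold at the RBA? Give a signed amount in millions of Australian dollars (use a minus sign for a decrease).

-$1544 million

RBA balance sheet:
  Assets:      Securities −$770M
  Liabilities: Bank reserves −$1544M, Government deposits +$774M
Commercial banking system:
  Assets:      Reserves at CB −$1544M, Securities −$111M
  Liabilities: Checkable deposits −$1655M
So the change in reserve balances that commercial banks hold at the RBA is -$1544 million.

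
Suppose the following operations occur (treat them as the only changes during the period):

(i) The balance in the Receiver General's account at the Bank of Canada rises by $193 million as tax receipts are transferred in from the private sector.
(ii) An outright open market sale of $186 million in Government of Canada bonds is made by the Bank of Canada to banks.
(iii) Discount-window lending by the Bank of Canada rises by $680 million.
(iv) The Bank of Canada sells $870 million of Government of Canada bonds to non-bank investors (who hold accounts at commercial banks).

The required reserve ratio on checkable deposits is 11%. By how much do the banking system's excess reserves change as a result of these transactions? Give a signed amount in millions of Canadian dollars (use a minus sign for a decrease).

Government account inflow $193 million: reserves −$193M, deposits −$193M.
OMO sale (to banks) $186 million: reserves −$186M, deposits 0.
Discount-window loan $680 million: reserves +$680M, deposits 0.
Asset sale (to non-banks) $870 million: reserves −$870M, deposits −$870M.
Totals: Δreserves = −$569M, Δdeposits = −$1063M.
Δrequired reserves = 11% × −$1063M = −$116.93M.
Δexcess reserves = Δreserves − Δrequired = −$569M − (−$116.93M) = -$452.07 million.

-$452.07 million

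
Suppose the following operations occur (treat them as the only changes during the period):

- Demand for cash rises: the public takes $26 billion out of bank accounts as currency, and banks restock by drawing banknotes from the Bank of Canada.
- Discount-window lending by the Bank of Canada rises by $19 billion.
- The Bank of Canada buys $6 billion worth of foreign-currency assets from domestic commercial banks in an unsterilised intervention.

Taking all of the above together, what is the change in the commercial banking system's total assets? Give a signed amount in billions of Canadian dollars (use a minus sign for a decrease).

-$7 billion

Currency withdrawal $26 billion: bank balance sheets shrink → −$26B.
Discount-window loan $19 billion: bank balance sheets expand → +$19B.
FX purchase $6 billion: just an asset swap on bank balance sheets → 0.
Net: −26 + 19 + 0 = -$7 billion.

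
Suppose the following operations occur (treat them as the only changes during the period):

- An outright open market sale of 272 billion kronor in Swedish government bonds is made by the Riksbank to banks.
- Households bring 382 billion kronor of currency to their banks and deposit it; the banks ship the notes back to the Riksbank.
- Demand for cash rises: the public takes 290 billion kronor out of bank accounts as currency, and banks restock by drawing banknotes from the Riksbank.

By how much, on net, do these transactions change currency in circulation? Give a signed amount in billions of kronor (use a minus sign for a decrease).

Riksbank balance sheet:
  Assets:      Securities −272B
  Liabilities: Bank reserves −180B, Currency in circulation −92B
So the change in currency in circulation is -92 billion.

-92 billion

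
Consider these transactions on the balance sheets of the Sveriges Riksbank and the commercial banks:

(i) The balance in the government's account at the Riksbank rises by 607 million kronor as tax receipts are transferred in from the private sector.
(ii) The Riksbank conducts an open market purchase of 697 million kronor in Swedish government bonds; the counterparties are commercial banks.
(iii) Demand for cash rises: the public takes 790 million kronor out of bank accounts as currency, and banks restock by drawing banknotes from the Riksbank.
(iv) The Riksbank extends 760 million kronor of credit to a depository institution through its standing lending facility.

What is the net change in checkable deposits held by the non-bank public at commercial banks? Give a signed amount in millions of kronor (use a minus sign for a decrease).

Riksbank balance sheet:
  Assets:      Securities +697M, Loans to banks +760M
  Liabilities: Bank reserves +60M, Currency in circulation +790M, Government deposits +607M
Commercial banking system:
  Assets:      Reserves at CB +60M, Securities −697M
  Liabilities: Checkable deposits −1397M, Borrowings from CB +760M
So the change in checkable deposits held by the non-bank public at commercial banks is -1397 million.

-1397 million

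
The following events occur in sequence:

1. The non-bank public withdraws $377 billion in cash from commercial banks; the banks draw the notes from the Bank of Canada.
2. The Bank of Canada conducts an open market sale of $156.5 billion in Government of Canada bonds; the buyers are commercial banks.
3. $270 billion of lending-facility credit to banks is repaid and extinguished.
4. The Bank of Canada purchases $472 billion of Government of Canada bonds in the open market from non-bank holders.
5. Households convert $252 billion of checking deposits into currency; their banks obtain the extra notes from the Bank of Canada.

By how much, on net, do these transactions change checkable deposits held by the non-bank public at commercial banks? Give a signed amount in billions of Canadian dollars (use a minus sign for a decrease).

-$157 billion

Currency withdrawal $377 billion: non-bank counterparties' bank balances fall → −$377B.
OMO sale (to banks) $156.5 billion: the counterparty is a bank, so public deposits are unchanged → 0.
Discount-window repayment $270 billion: the counterparty is a bank, so public deposits are unchanged → 0.
Asset purchase (from non-banks) $472 billion: non-bank counterparties' bank balances rise → +$472B.
Currency withdrawal $252 billion: non-bank counterparties' bank balances fall → −$252B.
Net: −377 + 0 + 0 + 472 − 252 = -$157 billion.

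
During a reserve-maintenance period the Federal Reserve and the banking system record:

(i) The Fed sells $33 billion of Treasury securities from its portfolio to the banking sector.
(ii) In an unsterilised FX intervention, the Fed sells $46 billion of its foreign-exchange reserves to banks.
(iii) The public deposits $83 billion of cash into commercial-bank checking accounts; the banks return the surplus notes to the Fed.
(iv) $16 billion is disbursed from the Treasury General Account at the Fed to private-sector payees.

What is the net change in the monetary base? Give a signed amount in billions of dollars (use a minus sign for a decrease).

-$63 billion

OMO sale (to banks) $33 billion: Fed balance sheet contracts → −$33B.
FX sale $46 billion: Fed balance sheet contracts → −$46B.
Currency deposit $83 billion: just a shift between currency and reserves — both are base money → 0.
Government spending $16 billion: a non-base liability converts back to reserves → +$16B.
Net: −33 − 46 + 0 + 16 = -$63 billion.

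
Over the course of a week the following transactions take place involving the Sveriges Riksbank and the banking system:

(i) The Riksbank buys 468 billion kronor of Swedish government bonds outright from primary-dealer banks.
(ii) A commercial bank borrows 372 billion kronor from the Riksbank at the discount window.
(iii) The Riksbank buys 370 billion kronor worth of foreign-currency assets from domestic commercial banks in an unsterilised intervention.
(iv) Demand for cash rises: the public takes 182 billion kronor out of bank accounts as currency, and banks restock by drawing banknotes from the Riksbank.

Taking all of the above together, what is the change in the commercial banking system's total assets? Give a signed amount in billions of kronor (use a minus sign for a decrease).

OMO purchase (from banks) 468 billion kronor: just an asset swap on bank balance sheets → 0.
Discount-window loan 372 billion kronor: bank balance sheets expand → +372B.
FX purchase 370 billion kronor: just an asset swap on bank balance sheets → 0.
Currency withdrawal 182 billion kronor: bank balance sheets shrink → −182B.
Net: 0 + 372 + 0 − 182 = +190 billion.

+190 billion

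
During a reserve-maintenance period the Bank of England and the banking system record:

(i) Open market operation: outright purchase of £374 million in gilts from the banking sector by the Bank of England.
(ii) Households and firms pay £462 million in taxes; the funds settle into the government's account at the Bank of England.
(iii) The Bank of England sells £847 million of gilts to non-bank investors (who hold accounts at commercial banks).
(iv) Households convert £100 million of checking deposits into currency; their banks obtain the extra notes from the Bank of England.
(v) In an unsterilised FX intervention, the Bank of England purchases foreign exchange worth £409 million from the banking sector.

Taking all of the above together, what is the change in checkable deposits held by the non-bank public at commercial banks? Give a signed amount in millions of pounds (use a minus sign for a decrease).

Bank of England balance sheet:
  Assets:      Securities −£473M, Foreign assets +£409M
  Liabilities: Bank reserves −£626M, Currency in circulation +£100M, Government deposits +£462M
Commercial banking system:
  Assets:      Reserves at CB −£626M, Securities −£374M, Foreign assets −£409M
  Liabilities: Checkable deposits −£1409M
So the change in checkable deposits held by the non-bank public at commercial banks is -£1409 million.

-£1409 million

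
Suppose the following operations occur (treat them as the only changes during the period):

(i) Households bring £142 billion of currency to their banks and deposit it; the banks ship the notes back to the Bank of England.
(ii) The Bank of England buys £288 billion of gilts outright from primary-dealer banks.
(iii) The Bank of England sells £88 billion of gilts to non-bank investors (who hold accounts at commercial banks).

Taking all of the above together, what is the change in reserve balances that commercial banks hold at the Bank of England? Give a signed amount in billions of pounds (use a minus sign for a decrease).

+£342 billion

Currency deposit £142 billion: returned notes are swapped for reserve credit → +£142B.
OMO purchase (from banks) £288 billion: the Bank of England pays by crediting reserve accounts → +£288B.
Asset sale (to non-banks) £88 billion: the non-bank buyers' banks settle from reserves → −£88B.
Net: 142 + 288 − 88 = +£342 billion.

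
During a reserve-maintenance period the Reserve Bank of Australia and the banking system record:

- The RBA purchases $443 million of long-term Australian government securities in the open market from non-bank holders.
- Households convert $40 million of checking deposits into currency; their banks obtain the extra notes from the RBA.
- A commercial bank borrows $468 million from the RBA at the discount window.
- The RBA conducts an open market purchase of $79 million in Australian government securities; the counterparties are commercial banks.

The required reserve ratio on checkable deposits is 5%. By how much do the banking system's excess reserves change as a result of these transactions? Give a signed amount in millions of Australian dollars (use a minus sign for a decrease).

+$929.85 million

Asset purchase (from non-banks) $443 million: reserves +$443M, deposits +$443M.
Currency withdrawal $40 million: reserves −$40M, deposits −$40M.
Discount-window loan $468 million: reserves +$468M, deposits 0.
OMO purchase (from banks) $79 million: reserves +$79M, deposits 0.
Totals: Δreserves = +$950M, Δdeposits = +$403M.
Δrequired reserves = 5% × +$403M = +$20.15M.
Δexcess reserves = Δreserves − Δrequired = +$950M − (+$20.15M) = +$929.85 million.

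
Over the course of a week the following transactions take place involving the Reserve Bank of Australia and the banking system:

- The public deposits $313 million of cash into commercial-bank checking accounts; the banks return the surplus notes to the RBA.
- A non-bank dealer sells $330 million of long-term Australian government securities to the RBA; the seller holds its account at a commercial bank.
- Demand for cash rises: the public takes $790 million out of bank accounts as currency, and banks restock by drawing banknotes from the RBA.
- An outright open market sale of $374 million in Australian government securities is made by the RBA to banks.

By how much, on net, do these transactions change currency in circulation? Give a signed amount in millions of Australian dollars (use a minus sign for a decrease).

+$477 million

Currency deposit $313 million: notes return to the central bank → −$313M.
Asset purchase (from non-banks) $330 million: no currency enters or leaves circulation → 0.
Currency withdrawal $790 million: notes leave the central bank → +$790M.
OMO sale (to banks) $374 million: no currency enters or leaves circulation → 0.
Net: −313 + 0 + 790 + 0 = +$477 million.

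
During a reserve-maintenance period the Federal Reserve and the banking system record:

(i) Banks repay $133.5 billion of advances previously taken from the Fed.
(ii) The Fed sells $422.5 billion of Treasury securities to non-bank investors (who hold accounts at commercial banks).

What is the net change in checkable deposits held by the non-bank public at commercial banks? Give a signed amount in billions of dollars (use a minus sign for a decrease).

-$422.5 billion

Fed balance sheet:
  Assets:      Securities −$422.5B, Loans to banks −$133.5B
  Liabilities: Bank reserves −$556B
Commercial banking system:
  Assets:      Reserves at CB −$556B
  Liabilities: Checkable deposits −$422.5B, Borrowings from CB −$133.5B
So the change in checkable deposits held by the non-bank public at commercial banks is -$422.5 billion.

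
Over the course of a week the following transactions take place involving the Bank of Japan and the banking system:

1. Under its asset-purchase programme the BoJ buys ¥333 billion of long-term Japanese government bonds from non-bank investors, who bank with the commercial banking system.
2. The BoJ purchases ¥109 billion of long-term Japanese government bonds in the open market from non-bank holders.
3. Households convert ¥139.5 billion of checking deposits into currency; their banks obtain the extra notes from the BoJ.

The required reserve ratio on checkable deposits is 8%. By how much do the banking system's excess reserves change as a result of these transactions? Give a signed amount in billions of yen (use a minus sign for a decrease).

+¥278.3 billion

Asset purchase (from non-banks) ¥333 billion: reserves +¥333B, deposits +¥333B.
Asset purchase (from non-banks) ¥109 billion: reserves +¥109B, deposits +¥109B.
Currency withdrawal ¥139.5 billion: reserves −¥139.5B, deposits −¥139.5B.
Totals: Δreserves = +¥302.5B, Δdeposits = +¥302.5B.
Δrequired reserves = 8% × +¥302.5B = +¥24.2B.
Δexcess reserves = Δreserves − Δrequired = +¥302.5B − (+¥24.2B) = +¥278.3 billion.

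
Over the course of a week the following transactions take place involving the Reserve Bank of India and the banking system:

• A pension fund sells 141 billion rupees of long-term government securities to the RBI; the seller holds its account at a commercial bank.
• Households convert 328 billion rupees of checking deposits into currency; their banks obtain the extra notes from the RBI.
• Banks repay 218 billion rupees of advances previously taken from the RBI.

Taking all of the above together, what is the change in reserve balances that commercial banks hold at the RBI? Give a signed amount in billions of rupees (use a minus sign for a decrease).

-405 billion

Asset purchase (from non-banks) 141 billion rupees: the RBI pays by crediting reserve accounts → +141B.
Currency withdrawal 328 billion rupees: banks swap reserves for currency → −328B.
Discount-window repayment 218 billion rupees: repayment is debited from reserves → −218B.
Net: 141 − 328 − 218 = -405 billion.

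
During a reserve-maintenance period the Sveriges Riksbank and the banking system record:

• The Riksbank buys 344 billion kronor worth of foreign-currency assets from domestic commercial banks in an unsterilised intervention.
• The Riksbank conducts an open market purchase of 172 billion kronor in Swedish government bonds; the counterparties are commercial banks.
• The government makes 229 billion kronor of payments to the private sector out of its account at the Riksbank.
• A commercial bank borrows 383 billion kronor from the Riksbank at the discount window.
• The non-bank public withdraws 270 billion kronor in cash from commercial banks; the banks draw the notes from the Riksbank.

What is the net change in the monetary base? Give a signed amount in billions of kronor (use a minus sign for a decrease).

+1128 billion

Riksbank balance sheet:
  Assets:      Securities +172B, Loans to banks +383B, Foreign assets +344B
  Liabilities: Bank reserves +858B, Currency in circulation +270B, Government deposits −229B
Monetary base = currency + reserves: +270B + (+858B) = +1128 billion.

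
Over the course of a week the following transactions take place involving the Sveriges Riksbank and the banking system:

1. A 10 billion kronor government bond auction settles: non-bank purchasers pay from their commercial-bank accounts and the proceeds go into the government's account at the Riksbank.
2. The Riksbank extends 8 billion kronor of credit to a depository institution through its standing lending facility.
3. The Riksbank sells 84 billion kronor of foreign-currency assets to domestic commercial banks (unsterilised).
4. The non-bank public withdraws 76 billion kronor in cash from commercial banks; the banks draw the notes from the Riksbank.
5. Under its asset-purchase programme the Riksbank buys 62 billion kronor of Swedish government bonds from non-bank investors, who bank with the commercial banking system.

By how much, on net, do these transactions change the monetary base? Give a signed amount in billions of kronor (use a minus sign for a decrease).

-24 billion

Government account inflow 10 billion kronor: reserves shift to a non-base liability → −10B.
Discount-window loan 8 billion kronor: Riksbank balance sheet expands → +8B.
FX sale 84 billion kronor: Riksbank balance sheet contracts → −84B.
Currency withdrawal 76 billion kronor: just a shift between currency and reserves — both are base money → 0.
Asset purchase (from non-banks) 62 billion kronor: Riksbank balance sheet expands → +62B.
Net: −10 + 8 − 84 + 0 + 62 = -24 billion.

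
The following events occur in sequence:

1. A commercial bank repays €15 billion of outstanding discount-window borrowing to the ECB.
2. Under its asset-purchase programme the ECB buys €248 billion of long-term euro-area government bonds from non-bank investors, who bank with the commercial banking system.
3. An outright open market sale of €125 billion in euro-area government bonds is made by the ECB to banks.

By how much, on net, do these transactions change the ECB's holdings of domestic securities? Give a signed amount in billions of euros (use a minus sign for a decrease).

+€123 billion

ECB balance sheet:
  Assets:      Securities +€123B, Loans to banks −€15B
  Liabilities: Bank reserves +€108B
Commercial banking system:
  Assets:      Reserves at CB +€108B, Securities +€125B
  Liabilities: Checkable deposits +€248B, Borrowings from CB −€15B
So the change in the ECB's holdings of domestic securities is +€123 billion.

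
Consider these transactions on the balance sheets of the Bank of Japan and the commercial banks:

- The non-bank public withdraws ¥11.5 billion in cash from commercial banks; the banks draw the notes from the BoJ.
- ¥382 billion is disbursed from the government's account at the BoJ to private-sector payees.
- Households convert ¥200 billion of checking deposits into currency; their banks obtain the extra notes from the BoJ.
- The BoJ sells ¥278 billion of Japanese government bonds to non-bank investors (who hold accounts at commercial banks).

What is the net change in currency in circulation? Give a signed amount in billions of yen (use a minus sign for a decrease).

Currency withdrawal ¥11.5 billion: notes leave the central bank → +¥11.5B.
Government spending ¥382 billion: no currency enters or leaves circulation → 0.
Currency withdrawal ¥200 billion: notes leave the central bank → +¥200B.
Asset sale (to non-banks) ¥278 billion: no currency enters or leaves circulation → 0.
Net: 11.5 + 0 + 200 + 0 = +¥211.5 billion.

+¥211.5 billion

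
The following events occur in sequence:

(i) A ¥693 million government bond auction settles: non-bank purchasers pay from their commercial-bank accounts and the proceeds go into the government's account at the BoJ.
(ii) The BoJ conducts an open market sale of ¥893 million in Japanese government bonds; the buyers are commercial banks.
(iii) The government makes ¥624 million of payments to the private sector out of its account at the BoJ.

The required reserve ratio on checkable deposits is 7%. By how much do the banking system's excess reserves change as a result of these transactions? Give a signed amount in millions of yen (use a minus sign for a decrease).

Government account inflow ¥693 million: reserves −¥693M, deposits −¥693M.
OMO sale (to banks) ¥893 million: reserves −¥893M, deposits 0.
Government spending ¥624 million: reserves +¥624M, deposits +¥624M.
Totals: Δreserves = −¥962M, Δdeposits = −¥69M.
Δrequired reserves = 7% × −¥69M = −¥4.83M.
Δexcess reserves = Δreserves − Δrequired = −¥962M − (−¥4.83M) = -¥957.17 million.

-¥957.17 million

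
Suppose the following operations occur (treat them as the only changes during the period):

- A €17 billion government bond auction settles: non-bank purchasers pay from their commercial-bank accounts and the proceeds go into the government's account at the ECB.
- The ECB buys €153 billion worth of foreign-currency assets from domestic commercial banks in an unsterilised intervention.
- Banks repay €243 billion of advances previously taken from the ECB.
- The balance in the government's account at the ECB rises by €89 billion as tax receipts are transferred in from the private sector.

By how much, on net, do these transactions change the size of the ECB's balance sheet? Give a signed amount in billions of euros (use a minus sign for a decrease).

-€90 billion

ECB balance sheet:
  Assets:      Loans to banks −€243B, Foreign assets +€153B
  Liabilities: Bank reserves −€196B, Government deposits +€106B
Change in total ECB assets = -€90 billion.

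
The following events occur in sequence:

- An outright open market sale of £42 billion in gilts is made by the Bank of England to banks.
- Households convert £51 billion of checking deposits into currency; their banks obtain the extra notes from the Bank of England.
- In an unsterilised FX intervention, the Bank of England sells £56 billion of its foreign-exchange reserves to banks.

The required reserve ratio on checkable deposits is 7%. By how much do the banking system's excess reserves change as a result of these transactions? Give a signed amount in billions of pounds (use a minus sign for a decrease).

OMO sale (to banks) £42 billion: reserves −£42B, deposits 0.
Currency withdrawal £51 billion: reserves −£51B, deposits −£51B.
FX sale £56 billion: reserves −£56B, deposits 0.
Totals: Δreserves = −£149B, Δdeposits = −£51B.
Δrequired reserves = 7% × −£51B = −£3.57B.
Δexcess reserves = Δreserves − Δrequired = −£149B − (−£3.57B) = -£145.43 billion.

-£145.43 billion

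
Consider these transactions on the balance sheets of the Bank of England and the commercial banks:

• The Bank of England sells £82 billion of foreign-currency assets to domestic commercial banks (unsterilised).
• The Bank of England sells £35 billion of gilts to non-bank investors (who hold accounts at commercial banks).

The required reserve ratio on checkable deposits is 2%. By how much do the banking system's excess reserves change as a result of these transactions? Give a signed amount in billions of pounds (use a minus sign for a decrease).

FX sale £82 billion: reserves −£82B, deposits 0.
Asset sale (to non-banks) £35 billion: reserves −£35B, deposits −£35B.
Totals: Δreserves = −£117B, Δdeposits = −£35B.
Δrequired reserves = 2% × −£35B = −£0.7B.
Δexcess reserves = Δreserves − Δrequired = −£117B − (−£0.7B) = -£116.3 billion.

-£116.3 billion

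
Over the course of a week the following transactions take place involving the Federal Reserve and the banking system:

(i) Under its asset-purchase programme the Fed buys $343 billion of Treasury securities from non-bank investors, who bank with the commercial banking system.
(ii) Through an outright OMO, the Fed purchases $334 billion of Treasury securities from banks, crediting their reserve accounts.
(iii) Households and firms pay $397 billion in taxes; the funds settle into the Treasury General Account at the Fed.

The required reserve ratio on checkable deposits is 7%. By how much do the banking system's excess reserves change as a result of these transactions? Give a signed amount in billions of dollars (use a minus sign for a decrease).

+$283.78 billion

Asset purchase (from non-banks) $343 billion: reserves +$343B, deposits +$343B.
OMO purchase (from banks) $334 billion: reserves +$334B, deposits 0.
Government account inflow $397 billion: reserves −$397B, deposits −$397B.
Totals: Δreserves = +$280B, Δdeposits = −$54B.
Δrequired reserves = 7% × −$54B = −$3.78B.
Δexcess reserves = Δreserves − Δrequired = +$280B − (−$3.78B) = +$283.78 billion.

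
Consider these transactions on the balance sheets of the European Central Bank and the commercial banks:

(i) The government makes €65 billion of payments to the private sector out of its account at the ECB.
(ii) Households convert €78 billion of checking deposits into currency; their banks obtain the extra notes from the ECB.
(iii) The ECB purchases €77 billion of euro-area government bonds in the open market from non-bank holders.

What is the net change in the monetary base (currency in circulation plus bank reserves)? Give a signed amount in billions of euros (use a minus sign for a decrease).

+€142 billion

Government spending €65 billion: a non-base liability converts back to reserves → +€65B.
Currency withdrawal €78 billion: just a shift between currency and reserves — both are base money → 0.
Asset purchase (from non-banks) €77 billion: ECB balance sheet expands → +€77B.
Net: 65 + 0 + 77 = +€142 billion.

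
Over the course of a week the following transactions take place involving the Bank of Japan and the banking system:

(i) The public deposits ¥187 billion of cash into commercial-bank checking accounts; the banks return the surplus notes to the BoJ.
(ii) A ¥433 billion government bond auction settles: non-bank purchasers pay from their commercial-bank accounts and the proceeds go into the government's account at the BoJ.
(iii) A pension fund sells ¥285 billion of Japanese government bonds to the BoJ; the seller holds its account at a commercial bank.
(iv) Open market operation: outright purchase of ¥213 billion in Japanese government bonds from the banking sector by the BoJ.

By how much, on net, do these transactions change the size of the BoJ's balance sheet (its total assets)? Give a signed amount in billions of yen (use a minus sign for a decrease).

BoJ balance sheet:
  Assets:      Securities +¥498B
  Liabilities: Bank reserves +¥252B, Currency in circulation −¥187B, Government deposits +¥433B
Commercial banking system:
  Assets:      Reserves at CB +¥252B, Securities −¥213B
  Liabilities: Checkable deposits +¥39B
Change in total BoJ assets = +¥498 billion.

+¥498 billion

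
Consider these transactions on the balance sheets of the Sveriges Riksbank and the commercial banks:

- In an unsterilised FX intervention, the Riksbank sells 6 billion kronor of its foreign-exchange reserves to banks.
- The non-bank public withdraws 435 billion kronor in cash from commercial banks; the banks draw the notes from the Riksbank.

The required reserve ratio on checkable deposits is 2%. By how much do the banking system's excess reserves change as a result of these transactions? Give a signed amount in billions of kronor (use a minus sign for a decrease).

FX sale 6 billion kronor: reserves −6B, deposits 0.
Currency withdrawal 435 billion kronor: reserves −435B, deposits −435B.
Totals: Δreserves = −441B, Δdeposits = −435B.
Δrequired reserves = 2% × −435B = −8.7B.
Δexcess reserves = Δreserves − Δrequired = −441B − (−8.7B) = -432.3 billion.

-432.3 billion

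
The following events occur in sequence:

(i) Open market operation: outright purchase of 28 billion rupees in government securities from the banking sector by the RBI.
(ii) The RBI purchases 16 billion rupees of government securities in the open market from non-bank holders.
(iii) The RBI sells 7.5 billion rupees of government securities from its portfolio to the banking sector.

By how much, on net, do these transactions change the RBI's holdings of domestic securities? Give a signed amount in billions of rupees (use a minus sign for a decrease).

OMO purchase (from banks) 28 billion rupees: securities added to the RBI's portfolio → +28B.
Asset purchase (from non-banks) 16 billion rupees: securities added to the RBI's portfolio → +16B.
OMO sale (to banks) 7.5 billion rupees: securities removed from the RBI's portfolio → −7.5B.
Net: 28 + 16 − 7.5 = +36.5 billion.

+36.5 billion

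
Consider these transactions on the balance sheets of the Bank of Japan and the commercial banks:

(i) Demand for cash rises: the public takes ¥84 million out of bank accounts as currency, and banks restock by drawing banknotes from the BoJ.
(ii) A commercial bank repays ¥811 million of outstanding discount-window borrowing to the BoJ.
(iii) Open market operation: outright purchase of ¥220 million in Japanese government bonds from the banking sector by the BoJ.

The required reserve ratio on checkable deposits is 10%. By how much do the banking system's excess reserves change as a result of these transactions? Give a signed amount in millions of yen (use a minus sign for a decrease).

-¥666.6 million

Currency withdrawal ¥84 million: reserves −¥84M, deposits −¥84M.
Discount-window repayment ¥811 million: reserves −¥811M, deposits 0.
OMO purchase (from banks) ¥220 million: reserves +¥220M, deposits 0.
Totals: Δreserves = −¥675M, Δdeposits = −¥84M.
Δrequired reserves = 10% × −¥84M = −¥8.4M.
Δexcess reserves = Δreserves − Δrequired = −¥675M − (−¥8.4M) = -¥666.6 million.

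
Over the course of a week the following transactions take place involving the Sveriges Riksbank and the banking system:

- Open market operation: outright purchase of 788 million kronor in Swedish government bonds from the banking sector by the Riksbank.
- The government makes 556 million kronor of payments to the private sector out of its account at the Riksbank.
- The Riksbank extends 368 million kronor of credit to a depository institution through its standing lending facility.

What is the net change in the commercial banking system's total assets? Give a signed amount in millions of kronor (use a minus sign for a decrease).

+924 million

OMO purchase (from banks) 788 million kronor: just an asset swap on bank balance sheets → 0.
Government spending 556 million kronor: bank balance sheets expand → +556M.
Discount-window loan 368 million kronor: bank balance sheets expand → +368M.
Net: 0 + 556 + 368 = +924 million.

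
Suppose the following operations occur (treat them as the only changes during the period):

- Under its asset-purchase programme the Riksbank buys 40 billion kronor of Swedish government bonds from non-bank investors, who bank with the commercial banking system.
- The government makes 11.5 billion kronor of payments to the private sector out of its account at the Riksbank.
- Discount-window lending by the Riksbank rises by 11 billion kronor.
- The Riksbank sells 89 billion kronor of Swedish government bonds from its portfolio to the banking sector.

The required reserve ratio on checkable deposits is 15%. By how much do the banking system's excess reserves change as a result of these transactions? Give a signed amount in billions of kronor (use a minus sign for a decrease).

-34.225 billion

Asset purchase (from non-banks) 40 billion kronor: reserves +40B, deposits +40B.
Government spending 11.5 billion kronor: reserves +11.5B, deposits +11.5B.
Discount-window loan 11 billion kronor: reserves +11B, deposits 0.
OMO sale (to banks) 89 billion kronor: reserves −89B, deposits 0.
Totals: Δreserves = −26.5B, Δdeposits = +51.5B.
Δrequired reserves = 15% × +51.5B = +7.725B.
Δexcess reserves = Δreserves − Δrequired = −26.5B − (+7.725B) = -34.225 billion.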